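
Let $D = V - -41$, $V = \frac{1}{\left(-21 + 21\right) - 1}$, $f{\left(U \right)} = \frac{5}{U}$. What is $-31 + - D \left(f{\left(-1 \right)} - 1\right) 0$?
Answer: $-31$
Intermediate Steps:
$V = -1$ ($V = \frac{1}{0 - 1} = \frac{1}{-1} = -1$)
$D = 40$ ($D = -1 - -41 = -1 + 41 = 40$)
$-31 + - D \left(f{\left(-1 \right)} - 1\right) 0 = -31 + \left(-1\right) 40 \left(\frac{5}{-1} - 1\right) 0 = -31 - 40 \left(5 \left(-1\right) - 1\right) 0 = -31 - 40 \left(-5 - 1\right) 0 = -31 - 40 \left(\left(-6\right) 0\right) = -31 - 0 = -31 + 0 = -31$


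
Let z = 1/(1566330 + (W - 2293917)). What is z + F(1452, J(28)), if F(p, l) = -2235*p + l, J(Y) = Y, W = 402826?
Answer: -1053911799113/324761 ≈ -3.2452e+6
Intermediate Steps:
F(p, l) = l - 2235*p
z = -1/324761 (z = 1/(1566330 + (402826 - 2293917)) = 1/(1566330 - 1891091) = 1/(-324761) = -1/324761 ≈ -3.0792e-6)
z + F(1452, J(28)) = -1/324761 + (28 - 2235*1452) = -1/324761 + (28 - 3245220) = -1/324761 - 3245192 = -1053911799113/324761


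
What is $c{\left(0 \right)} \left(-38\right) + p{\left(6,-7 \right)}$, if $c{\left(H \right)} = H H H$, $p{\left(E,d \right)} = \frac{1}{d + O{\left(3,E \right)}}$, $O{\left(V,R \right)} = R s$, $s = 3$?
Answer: $\frac{1}{11} \approx 0.090909$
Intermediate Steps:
$O{\left(V,R \right)} = 3 R$ ($O{\left(V,R \right)} = R 3 = 3 R$)
$p{\left(E,d \right)} = \frac{1}{d + 3 E}$
$c{\left(H \right)} = H^{3}$ ($c{\left(H \right)} = H^{2} H = H^{3}$)
$c{\left(0 \right)} \left(-38\right) + p{\left(6,-7 \right)} = 0^{3} \left(-38\right) + \frac{1}{-7 + 3 \cdot 6} = 0 \left(-38\right) + \frac{1}{-7 + 18} = 0 + \frac{1}{11} = \frac{1}{11}$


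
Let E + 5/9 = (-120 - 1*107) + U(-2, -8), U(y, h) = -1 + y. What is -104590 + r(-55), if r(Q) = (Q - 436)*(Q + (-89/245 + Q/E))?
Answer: -1576445799/20335 ≈ -77524.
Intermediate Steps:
E = -2075/9 (E = -5/9 + ((-120 - 1*107) + (-1 - 2)) = -5/9 + ((-120 - 107) - 3) = -5/9 + (-227 - 3) = -5/9 - 230 = -2075/9 ≈ -230.56)
r(Q) = (-436 + Q)*(-89/245 + 2066*Q/2075) (r(Q) = (Q - 436)*(Q + (-89/245 + Q/(-2075/9))) = (-436 + Q)*(Q + (-89*1/245 + Q*(-9/2075))) = (-436 + Q)*(Q + (-89/245 - 9*Q/2075)) = (-436 + Q)*(-89/245 + 2066*Q/2075))
-104590 + r(-55) = -104590 + (38804/245 - 44174959/101675*(-55) + (2066/2075)*(-55)**2) = -104590 + (38804/245 + 485924549/20335 + (2066/2075)*3025) = -104590 + (38804/245 + 485924549/20335 + 249986/83) = -104590 + 550391851/20335 = -1576445799/20335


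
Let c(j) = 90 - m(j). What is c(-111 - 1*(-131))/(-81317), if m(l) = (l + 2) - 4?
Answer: -72/81317 ≈ -0.00088542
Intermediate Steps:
m(l) = -2 + l (m(l) = (2 + l) - 4 = -2 + l)
c(j) = 92 - j (c(j) = 90 - (-2 + j) = 90 + (2 - j) = 92 - j)
c(-111 - 1*(-131))/(-81317) = (92 - (-111 - 1*(-131)))/(-81317) = (92 - (-111 + 131))*(-1/81317) = (92 - 1*20)*(-1/81317) = (92 - 20)*(-1/81317) = 72*(-1/81317) = -72/81317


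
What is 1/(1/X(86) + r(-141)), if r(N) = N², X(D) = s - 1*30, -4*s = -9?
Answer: 111/2206787 ≈ 5.0299e-5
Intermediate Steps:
s = 9/4 (s = -¼*(-9) = 9/4 ≈ 2.2500)
X(D) = -111/4 (X(D) = 9/4 - 1*30 = 9/4 - 30 = -111/4)
1/(1/X(86) + r(-141)) = 1/(1/(-111/4) + (-141)²) = 1/(-4/111 + 19881) = 1/(2206787/111) = 111/2206787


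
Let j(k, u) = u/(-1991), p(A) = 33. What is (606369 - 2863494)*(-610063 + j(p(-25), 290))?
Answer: 2741584656276375/1991 ≈ 1.3770e+12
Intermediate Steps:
j(k, u) = -u/1991 (j(k, u) = u*(-1/1991) = -u/1991)
(606369 - 2863494)*(-610063 + j(p(-25), 290)) = (606369 - 2863494)*(-610063 - 1/1991*290) = -2257125*(-610063 - 290/1991) = -2257125*(-1214635723/1991) = 2741584656276375/1991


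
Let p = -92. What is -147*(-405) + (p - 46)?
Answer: 59397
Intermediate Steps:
-147*(-405) + (p - 46) = -147*(-405) + (-92 - 46) = 59535 - 138 = 59397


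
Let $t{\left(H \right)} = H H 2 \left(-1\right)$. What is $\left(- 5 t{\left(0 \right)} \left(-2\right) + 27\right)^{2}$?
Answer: $729$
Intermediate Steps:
$t{\left(H \right)} = - 2 H^{2}$ ($t{\left(H \right)} = H 2 H \left(-1\right) = 2 H^{2} \left(-1\right) = - 2 H^{2}$)
$\left(- 5 t{\left(0 \right)} \left(-2\right) + 27\right)^{2} = \left(- 5 \left(- 2 \cdot 0^{2}\right) \left(-2\right) + 27\right)^{2} = \left(- 5 \left(\left(-2\right) 0\right) \left(-2\right) + 27\right)^{2} = \left(\left(-5\right) 0 \left(-2\right) + 27\right)^{2} = \left(0 \left(-2\right) + 27\right)^{2} = \left(0 + 27\right)^{2} = 27^{2} = 729$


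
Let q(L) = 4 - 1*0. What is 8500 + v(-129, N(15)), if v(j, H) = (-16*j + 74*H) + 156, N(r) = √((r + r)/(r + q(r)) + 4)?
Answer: 10720 + 74*√2014/19 ≈ 10895.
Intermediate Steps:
q(L) = 4 (q(L) = 4 + 0 = 4)
N(r) = √(4 + 2*r/(4 + r)) (N(r) = √((r + r)/(r + 4) + 4) = √((2*r)/(4 + r) + 4) = √(2*r/(4 + r) + 4) = √(4 + 2*r/(4 + r)))
v(j, H) = 156 - 16*j + 74*H
8500 + v(-129, N(15)) = 8500 + (156 - 16*(-129) + 74*(√2*√((8 + 3*15)/(4 + 15)))) = 8500 + (156 + 2064 + 74*(√2*√((8 + 45)/19))) = 8500 + (156 + 2064 + 74*(√2*√((1/19)*53))) = 8500 + (156 + 2064 + 74*(√2*√(53/19))) = 8500 + (156 + 2064 + 74*(√2*(√1007/19))) = 8500 + (156 + 2064 + 74*(√2014/19)) = 8500 + (156 + 2064 + 74*√2014/19) = 8500 + (2220 + 74*√2014/19) = 10720 + 74*√2014/19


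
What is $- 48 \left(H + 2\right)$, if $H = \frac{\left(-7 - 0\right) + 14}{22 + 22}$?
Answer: $- \frac{1140}{11} \approx -103.64$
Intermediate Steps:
$H = \frac{7}{44}$ ($H = \frac{\left(-7 + 0\right) + 14}{44} = \left(-7 + 14\right) \frac{1}{44} = 7 \cdot \frac{1}{44} = \frac{7}{44} \approx 0.15909$)
$- 48 \left(H + 2\right) = - 48 \left(\frac{7}{44} + 2\right) = \left(-48\right) \frac{95}{44} = - \frac{1140}{11}$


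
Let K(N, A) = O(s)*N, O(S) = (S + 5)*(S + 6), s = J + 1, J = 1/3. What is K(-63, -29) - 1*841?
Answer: -3767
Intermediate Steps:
J = 1/3 ≈ 0.33333
s = 4/3 (s = 1/3 + 1 = 4/3 ≈ 1.3333)
O(S) = (5 + S)*(6 + S)
K(N, A) = 418*N/9 (K(N, A) = (30 + (4/3)**2 + 11*(4/3))*N = (30 + 16/9 + 44/3)*N = 418*N/9)
K(-63, -29) - 1*841 = (418/9)*(-63) - 1*841 = -2926 - 841 = -3767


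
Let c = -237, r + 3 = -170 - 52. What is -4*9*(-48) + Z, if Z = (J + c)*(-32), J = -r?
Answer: 2112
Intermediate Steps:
r = -225 (r = -3 + (-170 - 52) = -3 - 222 = -225)
J = 225 (J = -1*(-225) = 225)
Z = 384 (Z = (225 - 237)*(-32) = -12*(-32) = 384)
-4*9*(-48) + Z = -4*9*(-48) + 384 = -36*(-48) + 384 = 1728 + 384 = 2112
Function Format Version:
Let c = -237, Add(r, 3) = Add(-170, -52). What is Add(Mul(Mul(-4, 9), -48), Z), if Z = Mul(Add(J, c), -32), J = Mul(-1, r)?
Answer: 2112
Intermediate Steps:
r = -225 (r = Add(-3, Add(-170, -52)) = Add(-3, -222) = -225)
J = 225 (J = Mul(-1, -225) = 225)
Z = 384 (Z = Mul(Add(225, -237), -32) = Mul(-12, -32) = 384)
Add(Mul(Mul(-4, 9), -48), Z) = Add(Mul(Mul(-4, 9), -48), 384) = Add(Mul(-36, -48), 384) = Add(1728, 384) = 2112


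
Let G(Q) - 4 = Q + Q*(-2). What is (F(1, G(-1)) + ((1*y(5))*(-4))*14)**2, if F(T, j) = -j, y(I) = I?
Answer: 81225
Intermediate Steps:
G(Q) = 4 - Q (G(Q) = 4 + (Q + Q*(-2)) = 4 + (Q - 2*Q) = 4 - Q)
(F(1, G(-1)) + ((1*y(5))*(-4))*14)**2 = (-(4 - 1*(-1)) + ((1*5)*(-4))*14)**2 = (-(4 + 1) + (5*(-4))*14)**2 = (-1*5 - 20*14)**2 = (-5 - 280)**2 = (-285)**2 = 81225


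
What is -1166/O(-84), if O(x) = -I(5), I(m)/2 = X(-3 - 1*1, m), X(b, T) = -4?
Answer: -583/4 ≈ -145.75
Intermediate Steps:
I(m) = -8 (I(m) = 2*(-4) = -8)
O(x) = 8 (O(x) = -1*(-8) = 8)
-1166/O(-84) = -1166/8 = -1*583/4 = -583/4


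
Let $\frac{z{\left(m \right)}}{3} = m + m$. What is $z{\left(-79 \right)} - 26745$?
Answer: $-27219$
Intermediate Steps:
$z{\left(m \right)} = 6 m$ ($z{\left(m \right)} = 3 \left(m + m\right) = 3 \cdot 2 m = 6 m$)
$z{\left(-79 \right)} - 26745 = 6 \left(-79\right) - 26745 = -474 - 26745 = -27219$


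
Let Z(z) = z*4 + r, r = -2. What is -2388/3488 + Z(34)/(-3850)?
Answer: -1207649/1678600 ≈ -0.71944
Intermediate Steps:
Z(z) = -2 + 4*z (Z(z) = z*4 - 2 = 4*z - 2 = -2 + 4*z)
-2388/3488 + Z(34)/(-3850) = -2388/3488 + (-2 + 4*34)/(-3850) = -2388*1/3488 + (-2 + 136)*(-1/3850) = -597/872 + 134*(-1/3850) = -597/872 - 67/1925 = -1207649/1678600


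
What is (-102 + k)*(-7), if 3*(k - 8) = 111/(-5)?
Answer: 3549/5 ≈ 709.80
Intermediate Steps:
k = ⅗ (k = 8 + (111/(-5))/3 = 8 + (111*(-⅕))/3 = 8 + (⅓)*(-111/5) = 8 - 37/5 = ⅗ ≈ 0.60000)
(-102 + k)*(-7) = (-102 + ⅗)*(-7) = -507/5*(-7) = 3549/5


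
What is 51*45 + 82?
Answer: 2377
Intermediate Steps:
51*45 + 82 = 2295 + 82 = 2377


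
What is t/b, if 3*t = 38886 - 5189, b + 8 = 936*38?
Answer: 33697/106680 ≈ 0.31587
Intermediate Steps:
b = 35560 (b = -8 + 936*38 = -8 + 35568 = 35560)
t = 33697/3 (t = (38886 - 5189)/3 = (⅓)*33697 = 33697/3 ≈ 11232.)
t/b = (33697/3)/35560 = (33697/3)*(1/35560) = 33697/106680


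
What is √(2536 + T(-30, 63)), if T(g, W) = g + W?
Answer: √2569 ≈ 50.685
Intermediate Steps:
T(g, W) = W + g
√(2536 + T(-30, 63)) = √(2536 + (63 - 30)) = √(2536 + 33) = √2569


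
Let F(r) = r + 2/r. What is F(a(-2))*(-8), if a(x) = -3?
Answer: 88/3 ≈ 29.333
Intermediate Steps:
F(r) = r + 2/r
F(a(-2))*(-8) = (-3 + 2/(-3))*(-8) = (-3 + 2*(-⅓))*(-8) = (-3 - ⅔)*(-8) = -11/3*(-8) = 88/3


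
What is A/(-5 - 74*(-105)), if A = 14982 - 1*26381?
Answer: -11399/7765 ≈ -1.4680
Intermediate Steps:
A = -11399 (A = 14982 - 26381 = -11399)
A/(-5 - 74*(-105)) = -11399/(-5 - 74*(-105)) = -11399/(-5 + 7770) = -11399/7765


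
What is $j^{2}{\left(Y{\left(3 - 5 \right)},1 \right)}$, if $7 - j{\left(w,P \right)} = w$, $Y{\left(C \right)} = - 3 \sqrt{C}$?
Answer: $31 + 42 i \sqrt{2} \approx 31.0 + 59.397 i$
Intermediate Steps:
$j{\left(w,P \right)} = 7 - w$
$j^{2}{\left(Y{\left(3 - 5 \right)},1 \right)} = \left(7 - - 3 \sqrt{3 - 5}\right)^{2} = \left(7 - - 3 \sqrt{-2}\right)^{2} = \left(7 - - 3 i \sqrt{2}\right)^{2} = \left(7 + 3 i \sqrt{2}\right)^{2}$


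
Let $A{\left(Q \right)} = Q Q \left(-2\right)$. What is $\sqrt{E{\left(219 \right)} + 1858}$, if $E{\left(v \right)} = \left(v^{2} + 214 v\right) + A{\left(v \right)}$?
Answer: $\sqrt{763} \approx 27.622$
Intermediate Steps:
$A{\left(Q \right)} = - 2 Q^{2}$ ($A{\left(Q \right)} = Q^{2} \left(-2\right) = - 2 Q^{2}$)
$E{\left(v \right)} = - v^{2} + 214 v$ ($E{\left(v \right)} = \left(v^{2} + 214 v\right) - 2 v^{2} = - v^{2} + 214 v$)
$\sqrt{E{\left(219 \right)} + 1858} = \sqrt{219 \left(214 - 219\right) + 1858} = \sqrt{219 \left(-5\right) + 1858} = \sqrt{-1095 + 1858} = \sqrt{763}$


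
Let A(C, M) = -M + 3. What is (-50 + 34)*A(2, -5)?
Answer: -128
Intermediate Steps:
A(C, M) = 3 - M
(-50 + 34)*A(2, -5) = (-50 + 34)*(3 - 1*(-5)) = -16*(3 + 5) = -16*8 = -128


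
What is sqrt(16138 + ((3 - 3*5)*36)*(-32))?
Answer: sqrt(29962) ≈ 173.10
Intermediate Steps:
sqrt(16138 + ((3 - 3*5)*36)*(-32)) = sqrt(16138 + ((3 - 15)*36)*(-32)) = sqrt(16138 - 12*36*(-32)) = sqrt(16138 - 432*(-32)) = sqrt(16138 + 13824) = sqrt(29962)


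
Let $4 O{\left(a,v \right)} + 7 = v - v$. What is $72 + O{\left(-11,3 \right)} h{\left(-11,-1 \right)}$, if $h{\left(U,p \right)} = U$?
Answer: $\frac{365}{4} \approx 91.25$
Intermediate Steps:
$O{\left(a,v \right)} = - \frac{7}{4}$ ($O{\left(a,v \right)} = - \frac{7}{4} + \frac{v - v}{4} = - \frac{7}{4} + \frac{1}{4} \cdot 0 = - \frac{7}{4} + 0 = - \frac{7}{4}$)
$72 + O{\left(-11,3 \right)} h{\left(-11,-1 \right)} = 72 - - \frac{77}{4} = 72 + \frac{77}{4} = \frac{365}{4}$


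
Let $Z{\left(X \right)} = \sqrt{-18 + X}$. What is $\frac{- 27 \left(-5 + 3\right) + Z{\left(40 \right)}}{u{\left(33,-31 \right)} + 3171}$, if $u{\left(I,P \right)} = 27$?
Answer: $\frac{9}{533} + \frac{\sqrt{22}}{3198} \approx 0.018352$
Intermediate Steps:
$\frac{- 27 \left(-5 + 3\right) + Z{\left(40 \right)}}{u{\left(33,-31 \right)} + 3171} = \frac{- 27 \left(-5 + 3\right) + \sqrt{-18 + 40}}{27 + 3171} = \frac{\left(-27\right) \left(-2\right) + \sqrt{22}}{3198} = \left(54 + \sqrt{22}\right) \frac{1}{3198} = \frac{9}{533} + \frac{\sqrt{22}}{3198}$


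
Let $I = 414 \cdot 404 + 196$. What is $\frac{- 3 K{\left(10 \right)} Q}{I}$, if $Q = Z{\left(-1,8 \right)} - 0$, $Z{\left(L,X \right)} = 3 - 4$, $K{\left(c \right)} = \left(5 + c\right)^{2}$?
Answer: $\frac{675}{167452} \approx 0.004031$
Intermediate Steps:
$I = 167452$ ($I = 167256 + 196 = 167452$)
$Z{\left(L,X \right)} = -1$
$Q = -1$ ($Q = -1 - 0 = -1 + 0 = -1$)
$\frac{- 3 K{\left(10 \right)} Q}{I} = \frac{- 3 \left(5 + 10\right)^{2} \left(-1\right)}{167452} = - 3 \cdot 15^{2} \left(-1\right) \frac{1}{167452} = \left(-3\right) 225 \left(-1\right) \frac{1}{167452} = \left(-675\right) \left(-1\right) \frac{1}{167452} = 675 \cdot \frac{1}{167452} = \frac{675}{167452}$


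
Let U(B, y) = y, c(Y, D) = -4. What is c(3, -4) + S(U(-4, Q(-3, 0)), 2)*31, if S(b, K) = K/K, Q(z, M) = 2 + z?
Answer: 27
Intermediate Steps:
S(b, K) = 1
c(3, -4) + S(U(-4, Q(-3, 0)), 2)*31 = -4 + 1*31 = -4 + 31 = 27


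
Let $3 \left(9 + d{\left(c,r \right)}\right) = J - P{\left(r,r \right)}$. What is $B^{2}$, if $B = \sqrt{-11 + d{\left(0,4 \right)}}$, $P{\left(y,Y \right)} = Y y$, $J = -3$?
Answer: $- \frac{79}{3} \approx -26.333$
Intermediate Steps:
$d{\left(c,r \right)} = -10 - \frac{r^{2}}{3}$ ($d{\left(c,r \right)} = -9 + \frac{-3 - r r}{3} = -9 + \frac{-3 - r^{2}}{3} = -9 - \left(1 + \frac{r^{2}}{3}\right) = -10 - \frac{r^{2}}{3}$)
$B = \frac{i \sqrt{237}}{3}$ ($B = \sqrt{-11 - \left(10 + \frac{4^{2}}{3}\right)} = \sqrt{-11 - \frac{46}{3}} = \sqrt{- \frac{79}{3}} = \frac{i \sqrt{237}}{3} \approx 5.1316 i$)
$B^{2} = \left(\frac{i \sqrt{237}}{3}\right)^{2} = - \frac{79}{3}$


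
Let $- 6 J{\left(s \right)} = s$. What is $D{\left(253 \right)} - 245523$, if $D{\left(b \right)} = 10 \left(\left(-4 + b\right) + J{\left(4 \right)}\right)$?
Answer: $- \frac{729119}{3} \approx -2.4304 \cdot 10^{5}$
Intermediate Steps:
$J{\left(s \right)} = - \frac{s}{6}$
$D{\left(b \right)} = - \frac{140}{3} + 10 b$ ($D{\left(b \right)} = 10 \left(\left(-4 + b\right) - \frac{2}{3}\right) = 10 \left(- \frac{14}{3} + b\right) = - \frac{140}{3} + 10 b$)
$D{\left(253 \right)} - 245523 = \left(- \frac{140}{3} + 10 \cdot 253\right) - 245523 = \left(- \frac{140}{3} + 2530\right) - 245523 = \frac{7450}{3} - 245523 = - \frac{729119}{3}$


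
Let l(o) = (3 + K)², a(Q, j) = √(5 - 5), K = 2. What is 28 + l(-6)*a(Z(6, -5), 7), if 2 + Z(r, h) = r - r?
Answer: 28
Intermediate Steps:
Z(r, h) = -2 (Z(r, h) = -2 + (r - r) = -2 + 0 = -2)
a(Q, j) = 0 (a(Q, j) = √0 = 0)
l(o) = 25 (l(o) = (3 + 2)² = 5² = 25)
28 + l(-6)*a(Z(6, -5), 7) = 28 + 25*0 = 28 + 0 = 28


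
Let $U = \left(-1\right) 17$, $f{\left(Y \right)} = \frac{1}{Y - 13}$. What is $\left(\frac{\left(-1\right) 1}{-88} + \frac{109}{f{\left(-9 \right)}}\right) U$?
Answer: $\frac{3587391}{88} \approx 40766.0$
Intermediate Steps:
$f{\left(Y \right)} = \frac{1}{-13 + Y}$
$U = -17$
$\left(\frac{\left(-1\right) 1}{-88} + \frac{109}{f{\left(-9 \right)}}\right) U = \left(\frac{\left(-1\right) 1}{-88} + \frac{109}{\frac{1}{-13 - 9}}\right) \left(-17\right) = \left(\left(-1\right) \left(- \frac{1}{88}\right) + \frac{109}{\frac{1}{-22}}\right) \left(-17\right) = \left(\frac{1}{88} + \frac{109}{- \frac{1}{22}}\right) \left(-17\right) = \left(\frac{1}{88} + 109 \left(-22\right)\right) \left(-17\right) = \left(\frac{1}{88} - 2398\right) \left(-17\right) = \left(- \frac{211023}{88}\right) \left(-17\right) = \frac{3587391}{88}$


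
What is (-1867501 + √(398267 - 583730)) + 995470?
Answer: -872031 + 3*I*√20607 ≈ -8.7203e+5 + 430.65*I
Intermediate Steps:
(-1867501 + √(398267 - 583730)) + 995470 = (-1867501 + √(-185463)) + 995470 = (-1867501 + 3*I*√20607) + 995470 = -872031 + 3*I*√20607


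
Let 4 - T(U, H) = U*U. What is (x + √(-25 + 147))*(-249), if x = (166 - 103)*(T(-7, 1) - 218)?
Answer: 4125681 - 249*√122 ≈ 4.1229e+6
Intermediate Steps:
T(U, H) = 4 - U² (T(U, H) = 4 - U*U = 4 - U²)
x = -16569 (x = (166 - 103)*((4 - 1*(-7)²) - 218) = 63*((4 - 1*49) - 218) = 63*((4 - 49) - 218) = 63*(-45 - 218) = 63*(-263) = -16569)
(x + √(-25 + 147))*(-249) = (-16569 + √(-25 + 147))*(-249) = (-16569 + √122)*(-249) = 4125681 - 249*√122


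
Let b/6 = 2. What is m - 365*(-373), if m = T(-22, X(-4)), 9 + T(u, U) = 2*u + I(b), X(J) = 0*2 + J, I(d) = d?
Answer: 136104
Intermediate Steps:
b = 12 (b = 6*2 = 12)
X(J) = J (X(J) = 0 + J = J)
T(u, U) = 3 + 2*u (T(u, U) = -9 + (2*u + 12) = -9 + (12 + 2*u) = 3 + 2*u)
m = -41 (m = 3 + 2*(-22) = 3 - 44 = -41)
m - 365*(-373) = -41 - 365*(-373) = -41 + 136145 = 136104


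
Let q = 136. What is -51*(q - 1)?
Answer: -6885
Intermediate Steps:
-51*(q - 1) = -51*(136 - 1) = -51*135 = -6885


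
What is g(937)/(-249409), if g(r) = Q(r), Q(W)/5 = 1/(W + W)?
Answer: -5/467392466 ≈ -1.0698e-8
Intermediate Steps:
Q(W) = 5/(2*W) (Q(W) = 5/(W + W) = 5/((2*W)) = 5*(1/(2*W)) = 5/(2*W))
g(r) = 5/(2*r)
g(937)/(-249409) = ((5/2)/937)/(-249409) = ((5/2)*(1/937))*(-1/249409) = (5/1874)*(-1/249409) = -5/467392466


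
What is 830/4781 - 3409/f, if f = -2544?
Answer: 18409949/12162864 ≈ 1.5136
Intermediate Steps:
830/4781 - 3409/f = 830/4781 - 3409/(-2544) = 830*(1/4781) - 3409*(-1/2544) = 830/4781 + 3409/2544 = 18409949/12162864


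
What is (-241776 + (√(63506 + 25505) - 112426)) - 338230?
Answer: -692432 + √89011 ≈ -6.9213e+5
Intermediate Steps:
(-241776 + (√(63506 + 25505) - 112426)) - 338230 = (-241776 + (√89011 - 112426)) - 338230 = (-241776 + (-112426 + √89011)) - 338230 = (-354202 + √89011) - 338230 = -692432 + √89011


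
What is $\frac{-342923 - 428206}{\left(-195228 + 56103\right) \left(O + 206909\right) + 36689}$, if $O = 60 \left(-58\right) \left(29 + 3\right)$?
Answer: $\frac{771129}{13293217936} \approx 5.8009 \cdot 10^{-5}$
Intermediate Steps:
$O = -111360$ ($O = \left(-3480\right) 32 = -111360$)
$\frac{-342923 - 428206}{\left(-195228 + 56103\right) \left(O + 206909\right) + 36689} = \frac{-342923 - 428206}{\left(-195228 + 56103\right) \left(-111360 + 206909\right) + 36689} = - \frac{771129}{\left(-139125\right) 95549 + 36689} = - \frac{771129}{-13293254625 + 36689} = - \frac{771129}{-13293217936} = \left(-771129\right) \left(- \frac{1}{13293217936}\right) = \frac{771129}{13293217936}$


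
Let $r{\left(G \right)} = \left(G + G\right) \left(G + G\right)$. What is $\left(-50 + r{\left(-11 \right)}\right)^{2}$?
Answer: $188356$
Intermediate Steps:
$r{\left(G \right)} = 4 G^{2}$ ($r{\left(G \right)} = 2 G 2 G = 4 G^{2}$)
$\left(-50 + r{\left(-11 \right)}\right)^{2} = \left(-50 + 4 \left(-11\right)^{2}\right)^{2} = \left(-50 + 4 \cdot 121\right)^{2} = \left(-50 + 484\right)^{2} = 434^{2} = 188356$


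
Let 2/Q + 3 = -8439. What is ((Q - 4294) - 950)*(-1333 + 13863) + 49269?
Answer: -39591806543/603 ≈ -6.5658e+7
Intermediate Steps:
Q = -1/4221 (Q = 2/(-3 - 8439) = 2/(-8442) = 2*(-1/8442) = -1/4221 ≈ -0.00023691)
((Q - 4294) - 950)*(-1333 + 13863) + 49269 = ((-1/4221 - 4294) - 950)*(-1333 + 13863) + 49269 = (-18124975/4221 - 950)*12530 + 49269 = -22134925/4221*12530 + 49269 = -39621515750/603 + 49269 = -39591806543/603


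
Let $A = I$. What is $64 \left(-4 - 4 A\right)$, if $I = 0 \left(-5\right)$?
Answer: $-256$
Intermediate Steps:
$I = 0$
$A = 0$
$64 \left(-4 - 4 A\right) = 64 \left(-4 - 0\right) = 64 \left(-4 + 0\right) = 64 \left(-4\right) = -256$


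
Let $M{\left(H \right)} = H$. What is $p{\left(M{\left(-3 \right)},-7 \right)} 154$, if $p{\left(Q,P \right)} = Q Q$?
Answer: $1386$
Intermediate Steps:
$p{\left(Q,P \right)} = Q^{2}$
$p{\left(M{\left(-3 \right)},-7 \right)} 154 = \left(-3\right)^{2} \cdot 154 = 9 \cdot 154 = 1386$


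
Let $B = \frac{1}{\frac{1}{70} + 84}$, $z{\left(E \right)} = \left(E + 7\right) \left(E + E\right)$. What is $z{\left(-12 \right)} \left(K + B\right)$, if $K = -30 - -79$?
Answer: $\frac{34588680}{5881} \approx 5881.4$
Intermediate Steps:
$z{\left(E \right)} = 2 E \left(7 + E\right)$ ($z{\left(E \right)} = \left(7 + E\right) 2 E = 2 E \left(7 + E\right)$)
$K = 49$ ($K = -30 + 79 = 49$)
$B = \frac{70}{5881}$ ($B = \frac{1}{\frac{1}{70} + 84} = \frac{1}{\frac{5881}{70}} = \frac{70}{5881} \approx 0.011903$)
$z{\left(-12 \right)} \left(K + B\right) = 2 \left(-12\right) \left(7 - 12\right) \left(49 + \frac{70}{5881}\right) = 2 \left(-12\right) \left(-5\right) \frac{288239}{5881} = 120 \cdot \frac{288239}{5881} = \frac{34588680}{5881}$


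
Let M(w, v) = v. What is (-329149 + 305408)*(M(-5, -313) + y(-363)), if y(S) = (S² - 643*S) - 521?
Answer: -8649890904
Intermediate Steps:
y(S) = -521 + S² - 643*S
(-329149 + 305408)*(M(-5, -313) + y(-363)) = (-329149 + 305408)*(-313 + (-521 + (-363)² - 643*(-363))) = -23741*(-313 + (-521 + 131769 + 233409)) = -23741*(-313 + 364657) = -23741*364344 = -8649890904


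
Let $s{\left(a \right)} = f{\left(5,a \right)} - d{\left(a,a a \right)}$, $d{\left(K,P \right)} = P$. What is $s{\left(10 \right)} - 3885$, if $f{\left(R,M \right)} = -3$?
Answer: $-3988$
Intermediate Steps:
$s{\left(a \right)} = -3 - a^{2}$ ($s{\left(a \right)} = -3 - a a = -3 - a^{2}$)
$s{\left(10 \right)} - 3885 = \left(-3 - 10^{2}\right) - 3885 = \left(-3 - 100\right) - 3885 = -103 - 3885 = -3988$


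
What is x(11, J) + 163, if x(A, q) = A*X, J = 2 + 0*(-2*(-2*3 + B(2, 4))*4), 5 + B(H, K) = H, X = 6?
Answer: 229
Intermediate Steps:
B(H, K) = -5 + H
J = 2 (J = 2 + 0*(-2*(-2*3 + (-5 + 2))*4) = 2 + 0*(-2*(-6 - 3)*4) = 2 + 0*(-2*(-9)*4) = 2 + 0*(18*4) = 2 + 0*72 = 2 + 0 = 2)
x(A, q) = 6*A (x(A, q) = A*6 = 6*A)
x(11, J) + 163 = 6*11 + 163 = 66 + 163 = 229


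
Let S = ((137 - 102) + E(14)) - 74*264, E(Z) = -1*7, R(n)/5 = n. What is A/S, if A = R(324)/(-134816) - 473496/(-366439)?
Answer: -15810301389/240932774772448 ≈ -6.5621e-5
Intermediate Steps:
R(n) = 5*n
E(Z) = -7
A = 15810301389/12350460056 (A = (5*324)/(-134816) - 473496/(-366439) = 1620*(-1/134816) - 473496*(-1/366439) = -405/33704 + 473496/366439 = 15810301389/12350460056 ≈ 1.2801)
S = -19508 (S = ((137 - 102) - 7) - 74*264 = (35 - 7) - 19536 = 28 - 19536 = -19508)
A/S = (15810301389/12350460056)/(-19508) = (15810301389/12350460056)*(-1/19508) = -15810301389/240932774772448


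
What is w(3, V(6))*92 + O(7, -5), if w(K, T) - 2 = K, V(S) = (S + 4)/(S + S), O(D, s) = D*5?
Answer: 495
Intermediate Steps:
O(D, s) = 5*D
V(S) = (4 + S)/(2*S) (V(S) = (4 + S)/((2*S)) = (4 + S)*(1/(2*S)) = (4 + S)/(2*S))
w(K, T) = 2 + K
w(3, V(6))*92 + O(7, -5) = (2 + 3)*92 + 5*7 = 5*92 + 35 = 460 + 35 = 495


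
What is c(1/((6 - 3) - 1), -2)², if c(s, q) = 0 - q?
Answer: 4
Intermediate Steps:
c(s, q) = -q
c(1/((6 - 3) - 1), -2)² = (-1*(-2))² = 2² = 4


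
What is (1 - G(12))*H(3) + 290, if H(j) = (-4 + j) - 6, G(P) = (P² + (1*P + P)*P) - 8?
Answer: 3251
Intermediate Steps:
G(P) = -8 + 3*P² (G(P) = (P² + (P + P)*P) - 8 = (P² + (2*P)*P) - 8 = (P² + 2*P²) - 8 = 3*P² - 8 = -8 + 3*P²)
H(j) = -10 + j
(1 - G(12))*H(3) + 290 = (1 - (-8 + 3*12²))*(-10 + 3) + 290 = (1 - (-8 + 3*144))*(-7) + 290 = (1 - (-8 + 432))*(-7) + 290 = (1 - 1*424)*(-7) + 290 = (1 - 424)*(-7) + 290 = -423*(-7) + 290 = 2961 + 290 = 3251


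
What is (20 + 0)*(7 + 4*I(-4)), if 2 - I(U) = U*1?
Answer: 620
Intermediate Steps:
I(U) = 2 - U
(20 + 0)*(7 + 4*I(-4)) = (20 + 0)*(7 + 4*(2 - 1*(-4))) = 20*(7 + 4*(2 + 4)) = 20*(7 + 4*6) = 20*(7 + 24) = 20*31 = 620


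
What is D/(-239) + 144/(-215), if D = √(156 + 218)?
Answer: -144/215 - √374/239 ≈ -0.75068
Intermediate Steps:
D = √374 ≈ 19.339
D/(-239) + 144/(-215) = √374/(-239) + 144/(-215) = √374*(-1/239) + 144*(-1/215) = -√374/239 - 144/215 = -144/215 - √374/239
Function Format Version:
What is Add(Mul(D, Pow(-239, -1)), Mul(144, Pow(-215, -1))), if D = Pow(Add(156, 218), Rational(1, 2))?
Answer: Add(Rational(-144, 215), Mul(Rational(-1, 239), Pow(374, Rational(1, 2)))) ≈ -0.75068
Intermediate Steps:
D = Pow(374, Rational(1, 2)) ≈ 19.339
Add(Mul(D, Pow(-239, -1)), Mul(144, Pow(-215, -1))) = Add(Mul(Pow(374, Rational(1, 2)), Pow(-239, -1)), Mul(144, Pow(-215, -1))) = Add(Mul(Pow(374, Rational(1, 2)), Rational(-1, 239)), Mul(144, Rational(-1, 215))) = Add(Mul(Rational(-1, 239), Pow(374, Rational(1, 2))), Rational(-144, 215)) = Add(Rational(-144, 215), Mul(Rational(-1, 239), Pow(374, Rational(1, 2))))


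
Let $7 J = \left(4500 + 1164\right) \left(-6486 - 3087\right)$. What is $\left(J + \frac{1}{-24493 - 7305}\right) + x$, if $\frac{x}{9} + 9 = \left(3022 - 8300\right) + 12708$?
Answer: $- \frac{1709268070309}{222586} \approx -7.6791 \cdot 10^{6}$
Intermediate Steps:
$J = - \frac{54221472}{7}$ ($J = \frac{\left(4500 + 1164\right) \left(-6486 - 3087\right)}{7} = \frac{5664 \left(-9573\right)}{7} = \frac{1}{7} \left(-54221472\right) = - \frac{54221472}{7} \approx -7.7459 \cdot 10^{6}$)
$x = 66789$ ($x = -81 + 9 \left(\left(3022 - 8300\right) + 12708\right) = -81 + 9 \left(-5278 + 12708\right) = -81 + 9 \cdot 7430 = -81 + 66870 = 66789$)
$\left(J + \frac{1}{-24493 - 7305}\right) + x = \left(- \frac{54221472}{7} + \frac{1}{-24493 - 7305}\right) + 66789 = \left(- \frac{54221472}{7} + \frac{1}{-31798}\right) + 66789 = \left(- \frac{54221472}{7} - \frac{1}{31798}\right) + 66789 = - \frac{1724134366663}{222586} + 66789 = - \frac{1709268070309}{222586}$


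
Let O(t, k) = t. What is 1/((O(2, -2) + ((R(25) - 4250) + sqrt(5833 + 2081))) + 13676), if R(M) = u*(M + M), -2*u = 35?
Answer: 2851/24381965 - sqrt(7914)/73145895 ≈ 0.00011571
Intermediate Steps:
u = -35/2 (u = -1/2*35 = -35/2 ≈ -17.500)
R(M) = -35*M (R(M) = -35*(M + M)/2 = -35*M)
1/((O(2, -2) + ((R(25) - 4250) + sqrt(5833 + 2081))) + 13676) = 1/((2 + ((-35*25 - 4250) + sqrt(5833 + 2081))) + 13676) = 1/((2 + ((-875 - 4250) + sqrt(7914))) + 13676) = 1/((2 + (-5125 + sqrt(7914))) + 13676) = 1/((-5123 + sqrt(7914)) + 13676) = 1/(8553 + sqrt(7914))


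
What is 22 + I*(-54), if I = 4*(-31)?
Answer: 6718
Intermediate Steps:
I = -124
22 + I*(-54) = 22 - 124*(-54) = 22 + 6696 = 6718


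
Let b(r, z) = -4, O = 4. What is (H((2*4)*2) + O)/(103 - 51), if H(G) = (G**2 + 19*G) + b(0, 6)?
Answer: 140/13 ≈ 10.769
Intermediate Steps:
H(G) = -4 + G**2 + 19*G (H(G) = (G**2 + 19*G) - 4 = -4 + G**2 + 19*G)
(H((2*4)*2) + O)/(103 - 51) = ((-4 + ((2*4)*2)**2 + 19*((2*4)*2)) + 4)/(103 - 51) = ((-4 + (8*2)**2 + 19*(8*2)) + 4)/52 = ((-4 + 16**2 + 19*16) + 4)*(1/52) = ((-4 + 256 + 304) + 4)*(1/52) = (556 + 4)*(1/52) = 560*(1/52) = 140/13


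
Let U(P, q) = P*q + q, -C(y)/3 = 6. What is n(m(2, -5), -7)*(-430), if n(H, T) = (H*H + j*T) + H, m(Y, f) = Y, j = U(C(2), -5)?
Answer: 253270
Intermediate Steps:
C(y) = -18 (C(y) = -3*6 = -18)
U(P, q) = q + P*q
j = 85 (j = -5*(1 - 18) = -5*(-17) = 85)
n(H, T) = H + H² + 85*T (n(H, T) = (H*H + 85*T) + H = (H² + 85*T) + H = H + H² + 85*T)
n(m(2, -5), -7)*(-430) = (2 + 2² + 85*(-7))*(-430) = (2 + 4 - 595)*(-430) = -589*(-430) = 253270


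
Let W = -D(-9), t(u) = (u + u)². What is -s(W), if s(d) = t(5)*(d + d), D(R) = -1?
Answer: -200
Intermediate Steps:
t(u) = 4*u² (t(u) = (2*u)² = 4*u²)
W = 1 (W = -1*(-1) = 1)
s(d) = 200*d (s(d) = (4*5²)*(d + d) = (4*25)*(2*d) = 100*(2*d) = 200*d)
-s(W) = -200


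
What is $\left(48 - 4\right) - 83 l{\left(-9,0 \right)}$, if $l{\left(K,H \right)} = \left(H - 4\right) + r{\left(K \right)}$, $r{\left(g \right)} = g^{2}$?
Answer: $-6347$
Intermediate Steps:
$l{\left(K,H \right)} = -4 + H + K^{2}$ ($l{\left(K,H \right)} = \left(H - 4\right) + K^{2} = \left(-4 + H\right) + K^{2} = -4 + H + K^{2}$)
$\left(48 - 4\right) - 83 l{\left(-9,0 \right)} = \left(48 - 4\right) - 83 \left(-4 + 0 + \left(-9\right)^{2}\right) = 44 - 83 \left(-4 + 0 + 81\right) = 44 - 6391 = -6347$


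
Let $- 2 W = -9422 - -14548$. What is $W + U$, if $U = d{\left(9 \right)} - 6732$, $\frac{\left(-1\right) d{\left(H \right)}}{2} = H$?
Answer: $-9313$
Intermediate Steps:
$W = -2563$ ($W = - \frac{-9422 - -14548}{2} = - \frac{-9422 + 14548}{2} = \left(- \frac{1}{2}\right) 5126 = -2563$)
$d{\left(H \right)} = - 2 H$
$U = -6750$ ($U = \left(-2\right) 9 - 6732 = -18 - 6732 = -6750$)
$W + U = -2563 - 6750 = -9313$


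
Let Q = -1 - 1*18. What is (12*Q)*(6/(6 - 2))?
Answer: -342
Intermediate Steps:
Q = -19 (Q = -1 - 18 = -19)
(12*Q)*(6/(6 - 2)) = (12*(-19))*(6/(6 - 2)) = -1368/4 = -228*3/2 = -342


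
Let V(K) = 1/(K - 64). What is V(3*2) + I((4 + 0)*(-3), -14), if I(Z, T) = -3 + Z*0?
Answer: -175/58 ≈ -3.0172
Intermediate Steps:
I(Z, T) = -3 (I(Z, T) = -3 + 0 = -3)
V(K) = 1/(-64 + K)
V(3*2) + I((4 + 0)*(-3), -14) = 1/(-64 + 3*2) - 3 = 1/(-64 + 6) - 3 = 1/(-58) - 3 = -1/58 - 3 = -175/58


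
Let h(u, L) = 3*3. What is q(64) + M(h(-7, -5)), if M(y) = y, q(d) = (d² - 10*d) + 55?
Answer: 3520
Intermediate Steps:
h(u, L) = 9
q(d) = 55 + d² - 10*d
q(64) + M(h(-7, -5)) = (55 + 64² - 10*64) + 9 = (55 + 4096 - 640) + 9 = 3511 + 9 = 3520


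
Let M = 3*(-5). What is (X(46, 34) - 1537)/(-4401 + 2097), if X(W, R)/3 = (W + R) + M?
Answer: 671/1152 ≈ 0.58247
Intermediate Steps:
M = -15
X(W, R) = -45 + 3*R + 3*W (X(W, R) = 3*((W + R) - 15) = 3*((R + W) - 15) = 3*(-15 + R + W) = -45 + 3*R + 3*W)
(X(46, 34) - 1537)/(-4401 + 2097) = ((-45 + 3*34 + 3*46) - 1537)/(-4401 + 2097) = ((-45 + 102 + 138) - 1537)/(-2304) = (195 - 1537)*(-1/2304) = -1342*(-1/2304) = 671/1152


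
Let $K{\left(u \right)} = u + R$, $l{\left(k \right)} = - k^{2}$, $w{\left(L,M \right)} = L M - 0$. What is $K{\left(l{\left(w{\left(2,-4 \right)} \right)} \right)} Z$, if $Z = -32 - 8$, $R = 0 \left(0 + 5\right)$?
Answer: $2560$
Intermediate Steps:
$R = 0$ ($R = 0 \cdot 5 = 0$)
$w{\left(L,M \right)} = L M$ ($w{\left(L,M \right)} = L M + 0 = L M$)
$Z = -40$ ($Z = -32 - 8 = -40$)
$K{\left(u \right)} = u$ ($K{\left(u \right)} = u + 0 = u$)
$K{\left(l{\left(w{\left(2,-4 \right)} \right)} \right)} Z = - \left(2 \left(-4\right)\right)^{2} \left(-40\right) = - \left(-8\right)^{2} \left(-40\right) = \left(-1\right) 64 \left(-40\right) = \left(-64\right) \left(-40\right) = 2560$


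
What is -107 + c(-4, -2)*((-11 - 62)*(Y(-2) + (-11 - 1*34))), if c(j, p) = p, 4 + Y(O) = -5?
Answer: -7991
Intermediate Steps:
Y(O) = -9 (Y(O) = -4 - 5 = -9)
-107 + c(-4, -2)*((-11 - 62)*(Y(-2) + (-11 - 1*34))) = -107 - 2*(-11 - 62)*(-9 + (-11 - 1*34)) = -107 - (-146)*(-9 + (-11 - 34)) = -107 - (-146)*(-9 - 45) = -107 - (-146)*(-54) = -107 - 2*3942 = -107 - 7884 = -7991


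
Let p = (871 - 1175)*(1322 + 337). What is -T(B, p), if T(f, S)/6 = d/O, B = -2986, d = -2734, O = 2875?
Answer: 16404/2875 ≈ 5.7057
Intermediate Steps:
p = -504336 (p = -304*1659 = -504336)
T(f, S) = -16404/2875 (T(f, S) = 6*(-2734/2875) = -16404/2875)
-T(B, p) = -1*(-16404/2875) = 16404/2875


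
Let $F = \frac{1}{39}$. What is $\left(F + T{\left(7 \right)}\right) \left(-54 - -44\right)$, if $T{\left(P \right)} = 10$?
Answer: $- \frac{3910}{39} \approx -100.26$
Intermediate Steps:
$F = \frac{1}{39} \approx 0.025641$
$\left(F + T{\left(7 \right)}\right) \left(-54 - -44\right) = \left(\frac{1}{39} + 10\right) \left(-54 - -44\right) = \frac{391 \left(-54 + 44\right)}{39} = \frac{391}{39} \left(-10\right) = - \frac{3910}{39}$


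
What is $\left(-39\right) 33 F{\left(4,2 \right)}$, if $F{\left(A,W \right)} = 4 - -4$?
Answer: $-10296$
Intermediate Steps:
$F{\left(A,W \right)} = 8$ ($F{\left(A,W \right)} = 4 + 4 = 8$)
$\left(-39\right) 33 F{\left(4,2 \right)} = \left(-39\right) 33 \cdot 8 = \left(-1287\right) 8 = -10296$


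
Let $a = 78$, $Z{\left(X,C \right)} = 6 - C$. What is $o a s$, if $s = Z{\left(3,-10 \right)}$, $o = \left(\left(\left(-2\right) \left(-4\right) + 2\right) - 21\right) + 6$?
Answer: $-6240$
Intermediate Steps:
$o = -5$ ($o = \left(\left(8 + 2\right) - 21\right) + 6 = \left(10 - 21\right) + 6 = -11 + 6 = -5$)
$s = 16$ ($s = 6 - -10 = 6 + 10 = 16$)
$o a s = \left(-5\right) 78 \cdot 16 = \left(-390\right) 16 = -6240$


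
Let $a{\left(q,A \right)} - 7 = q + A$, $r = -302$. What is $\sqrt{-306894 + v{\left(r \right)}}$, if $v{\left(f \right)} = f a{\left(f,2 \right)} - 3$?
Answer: $i \sqrt{218411} \approx 467.34 i$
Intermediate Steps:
$a{\left(q,A \right)} = 7 + A + q$ ($a{\left(q,A \right)} = 7 + \left(q + A\right) = 7 + \left(A + q\right) = 7 + A + q$)
$v{\left(f \right)} = -3 + f \left(9 + f\right)$ ($v{\left(f \right)} = f \left(7 + 2 + f\right) - 3 = f \left(9 + f\right) - 3 = -3 + f \left(9 + f\right)$)
$\sqrt{-306894 + v{\left(r \right)}} = \sqrt{-306894 - \left(3 + 302 \left(9 - 302\right)\right)} = \sqrt{-306894 - -88483} = \sqrt{-306894 + \left(-3 + 88486\right)} = \sqrt{-306894 + 88483} = \sqrt{-218411} = i \sqrt{218411}$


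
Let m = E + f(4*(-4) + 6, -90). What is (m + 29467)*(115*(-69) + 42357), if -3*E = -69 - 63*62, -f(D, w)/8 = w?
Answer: 1084706064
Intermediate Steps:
f(D, w) = -8*w
E = 1325 (E = -(-69 - 63*62)/3 = -(-69 - 3906)/3 = -⅓*(-3975) = 1325)
m = 2045 (m = 1325 - 8*(-90) = 1325 + 720 = 2045)
(m + 29467)*(115*(-69) + 42357) = (2045 + 29467)*(115*(-69) + 42357) = 31512*(-7935 + 42357) = 31512*34422 = 1084706064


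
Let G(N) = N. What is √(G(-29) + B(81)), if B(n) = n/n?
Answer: 2*I*√7 ≈ 5.2915*I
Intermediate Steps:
B(n) = 1
√(G(-29) + B(81)) = √(-29 + 1) = √(-28) = 2*I*√7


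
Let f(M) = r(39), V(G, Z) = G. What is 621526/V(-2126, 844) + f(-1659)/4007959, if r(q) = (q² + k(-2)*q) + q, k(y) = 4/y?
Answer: -1245523787351/4260460417 ≈ -292.34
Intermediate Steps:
r(q) = q² - q (r(q) = (q² + (4/(-2))*q) + q = (q² + (4*(-½))*q) + q = (q² - 2*q) + q = q² - q)
f(M) = 1482 (f(M) = 39*(-1 + 39) = 39*38 = 1482)
621526/V(-2126, 844) + f(-1659)/4007959 = 621526/(-2126) + 1482/4007959 = 621526*(-1/2126) + 1482*(1/4007959) = -310763/1063 + 1482/4007959 = -1245523787351/4260460417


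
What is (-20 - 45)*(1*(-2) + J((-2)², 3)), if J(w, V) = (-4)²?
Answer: -910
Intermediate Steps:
J(w, V) = 16
(-20 - 45)*(1*(-2) + J((-2)², 3)) = (-20 - 45)*(1*(-2) + 16) = -65*(-2 + 16) = -65*14 = -910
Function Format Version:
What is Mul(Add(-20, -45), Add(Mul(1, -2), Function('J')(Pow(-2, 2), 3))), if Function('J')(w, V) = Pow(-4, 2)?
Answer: -910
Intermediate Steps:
Function('J')(w, V) = 16
Mul(Add(-20, -45), Add(Mul(1, -2), Function('J')(Pow(-2, 2), 3))) = Mul(Add(-20, -45), Add(Mul(1, -2), 16)) = Mul(-65, Add(-2, 16)) = Mul(-65, 14) = -910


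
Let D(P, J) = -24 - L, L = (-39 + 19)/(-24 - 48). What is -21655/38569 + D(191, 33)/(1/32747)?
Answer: -551939711581/694242 ≈ -7.9503e+5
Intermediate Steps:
L = 5/18 (L = -20/(-72) = -20*(-1/72) = 5/18 ≈ 0.27778)
D(P, J) = -437/18 (D(P, J) = -24 - 1*5/18 = -24 - 5/18 = -437/18)
-21655/38569 + D(191, 33)/(1/32747) = -21655/38569 - 437/(18*(1/32747)) = -21655*1/38569 - 437/(18*1/32747) = -21655/38569 - 437/18*32747 = -21655/38569 - 14310439/18 = -551939711581/694242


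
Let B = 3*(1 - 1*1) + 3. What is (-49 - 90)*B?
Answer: -417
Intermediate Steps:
B = 3 (B = 3*(1 - 1) + 3 = 3*0 + 3 = 0 + 3 = 3)
(-49 - 90)*B = (-49 - 90)*3 = -139*3 = -417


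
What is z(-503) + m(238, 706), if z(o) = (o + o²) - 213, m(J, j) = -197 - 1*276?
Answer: 251820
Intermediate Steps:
m(J, j) = -473 (m(J, j) = -197 - 276 = -473)
z(o) = -213 + o + o²
z(-503) + m(238, 706) = (-213 - 503 + (-503)²) - 473 = (-213 - 503 + 253009) - 473 = 252293 - 473 = 251820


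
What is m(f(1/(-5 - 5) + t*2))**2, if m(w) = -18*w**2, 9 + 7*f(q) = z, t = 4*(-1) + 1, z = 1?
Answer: 1327104/2401 ≈ 552.73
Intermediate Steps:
t = -3 (t = -4 + 1 = -3)
f(q) = -8/7 (f(q) = -9/7 + (1/7)*1 = -9/7 + 1/7 = -8/7)
m(f(1/(-5 - 5) + t*2))**2 = (-18*(-8/7)**2)**2 = (-18*64/49)**2 = (-1152/49)**2 = 1327104/2401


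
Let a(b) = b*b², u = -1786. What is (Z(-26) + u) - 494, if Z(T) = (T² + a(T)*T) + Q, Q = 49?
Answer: 455421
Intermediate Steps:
a(b) = b³
Z(T) = 49 + T² + T⁴ (Z(T) = (T² + T³*T) + 49 = (T² + T⁴) + 49 = 49 + T² + T⁴)
(Z(-26) + u) - 494 = ((49 + (-26)² + (-26)⁴) - 1786) - 494 = ((49 + 676 + 456976) - 1786) - 494 = (457701 - 1786) - 494 = 455915 - 494 = 455421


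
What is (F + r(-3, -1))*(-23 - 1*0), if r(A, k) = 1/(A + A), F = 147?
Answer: -20263/6 ≈ -3377.2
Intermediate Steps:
r(A, k) = 1/(2*A)
(F + r(-3, -1))*(-23 - 1*0) = (147 + (½)/(-3))*(-23 - 1*0) = (147 + (½)*(-⅓))*(-23 + 0) = (147 - ⅙)*(-23) = (881/6)*(-23) = -20263/6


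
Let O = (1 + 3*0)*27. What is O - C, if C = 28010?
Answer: -27983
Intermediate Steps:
O = 27 (O = (1 + 0)*27 = 1*27 = 27)
O - C = 27 - 1*28010 = 27 - 28010 = -27983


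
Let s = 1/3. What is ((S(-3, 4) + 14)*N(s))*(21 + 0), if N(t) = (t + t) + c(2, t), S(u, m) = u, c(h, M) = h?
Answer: 616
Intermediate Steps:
s = ⅓ ≈ 0.33333
N(t) = 2 + 2*t (N(t) = (t + t) + 2 = 2*t + 2 = 2 + 2*t)
((S(-3, 4) + 14)*N(s))*(21 + 0) = ((-3 + 14)*(2 + 2*(⅓)))*(21 + 0) = (11*(2 + ⅔))*21 = (11*(8/3))*21 = (88/3)*21 = 616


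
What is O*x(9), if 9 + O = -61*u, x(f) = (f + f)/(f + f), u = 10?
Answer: -619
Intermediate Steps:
x(f) = 1 (x(f) = (2*f)/((2*f)) = (2*f)*(1/(2*f)) = 1)
O = -619 (O = -9 - 61*10 = -9 - 610 = -619)
O*x(9) = -619*1 = -619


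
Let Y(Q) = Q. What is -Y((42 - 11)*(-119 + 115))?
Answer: 124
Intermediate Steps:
-Y((42 - 11)*(-119 + 115)) = -(42 - 11)*(-119 + 115) = -31*(-4) = -1*(-124) = 124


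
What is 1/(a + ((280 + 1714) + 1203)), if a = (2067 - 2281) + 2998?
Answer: 1/5981 ≈ 0.00016720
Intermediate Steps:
a = 2784 (a = -214 + 2998 = 2784)
1/(a + ((280 + 1714) + 1203)) = 1/(2784 + ((280 + 1714) + 1203)) = 1/(2784 + (1994 + 1203)) = 1/(2784 + 3197) = 1/5981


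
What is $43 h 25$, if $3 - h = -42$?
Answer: $48375$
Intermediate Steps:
$h = 45$ ($h = 3 - -42 = 3 + 42 = 45$)
$43 h 25 = 43 \cdot 45 \cdot 25 = 1935 \cdot 25 = 48375$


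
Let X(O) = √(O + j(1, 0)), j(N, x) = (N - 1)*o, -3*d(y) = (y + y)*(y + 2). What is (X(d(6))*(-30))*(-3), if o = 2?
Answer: 360*I*√2 ≈ 509.12*I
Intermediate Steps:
d(y) = -2*y*(2 + y)/3 (d(y) = -(y + y)*(y + 2)/3 = -2*y*(2 + y)/3)
j(N, x) = -2 + 2*N (j(N, x) = (N - 1)*2 = (-1 + N)*2 = -2 + 2*N)
X(O) = √O (X(O) = √(O + (-2 + 2*1)) = √(O + (-2 + 2)) = √(O + 0) = √O)
(X(d(6))*(-30))*(-3) = (√(-⅔*6*(2 + 6))*(-30))*(-3) = (√(-⅔*6*8)*(-30))*(-3) = (√(-32)*(-30))*(-3) = ((4*I*√2)*(-30))*(-3) = -120*I*√2*(-3) = 360*I*√2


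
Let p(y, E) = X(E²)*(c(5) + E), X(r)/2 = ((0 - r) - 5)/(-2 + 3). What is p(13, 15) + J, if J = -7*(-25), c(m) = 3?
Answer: -8105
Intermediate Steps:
X(r) = -10 - 2*r (X(r) = 2*(((0 - r) - 5)/(-2 + 3)) = 2*((-r - 5)/1) = 2*((-5 - r)*1) = 2*(-5 - r) = -10 - 2*r)
p(y, E) = (-10 - 2*E²)*(3 + E)
J = 175
p(13, 15) + J = -2*(3 + 15)*(5 + 15²) + 175 = -2*18*(5 + 225) + 175 = -2*18*230 + 175 = -8280 + 175 = -8105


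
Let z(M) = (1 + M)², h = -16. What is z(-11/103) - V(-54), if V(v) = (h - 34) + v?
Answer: 1111800/10609 ≈ 104.80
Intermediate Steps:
V(v) = -50 + v (V(v) = (-16 - 34) + v = -50 + v)
z(-11/103) - V(-54) = (1 - 11/103)² - (-50 - 54) = (1 - 11*1/103)² - 1*(-104) = (1 - 11/103)² + 104 = (92/103)² + 104 = 8464/10609 + 104 = 1111800/10609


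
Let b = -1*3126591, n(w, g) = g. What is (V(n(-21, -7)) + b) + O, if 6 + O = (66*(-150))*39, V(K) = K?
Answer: -3512704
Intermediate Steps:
O = -386106 (O = -6 + (66*(-150))*39 = -6 - 9900*39 = -6 - 386100 = -386106)
b = -3126591
(V(n(-21, -7)) + b) + O = (-7 - 3126591) - 386106 = -3126598 - 386106 = -3512704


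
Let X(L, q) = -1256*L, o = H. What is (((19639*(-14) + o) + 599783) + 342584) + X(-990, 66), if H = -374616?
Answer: 1536245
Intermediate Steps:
o = -374616
(((19639*(-14) + o) + 599783) + 342584) + X(-990, 66) = (((19639*(-14) - 374616) + 599783) + 342584) - 1256*(-990) = (((-274946 - 374616) + 599783) + 342584) + 1243440 = ((-649562 + 599783) + 342584) + 1243440 = (-49779 + 342584) + 1243440 = 292805 + 1243440 = 1536245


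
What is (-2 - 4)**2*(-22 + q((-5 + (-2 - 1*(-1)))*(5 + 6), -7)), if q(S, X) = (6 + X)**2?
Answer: -756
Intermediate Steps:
(-2 - 4)**2*(-22 + q((-5 + (-2 - 1*(-1)))*(5 + 6), -7)) = (-2 - 4)**2*(-22 + (6 - 7)**2) = (-6)**2*(-22 + (-1)**2) = 36*(-22 + 1) = 36*(-21) = -756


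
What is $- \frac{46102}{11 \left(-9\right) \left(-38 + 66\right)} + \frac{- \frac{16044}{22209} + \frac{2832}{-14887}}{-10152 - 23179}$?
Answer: $\frac{99970152994939}{6010949804058} \approx 16.631$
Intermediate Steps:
$- \frac{46102}{11 \left(-9\right) \left(-38 + 66\right)} + \frac{- \frac{16044}{22209} + \frac{2832}{-14887}}{-10152 - 23179} = - \frac{46102}{\left(-99\right) 28} + \frac{\left(-16044\right) \frac{1}{22209} + 2832 \left(- \frac{1}{14887}\right)}{-10152 - 23179} = - \frac{46102}{-2772} + \frac{- \frac{5348}{7403} - \frac{2832}{14887}}{-33331} = \left(-46102\right) \left(- \frac{1}{2772}\right) - - \frac{100580972}{3673358213591} = \frac{3293}{198} + \frac{100580972}{3673358213591} = \frac{99970152994939}{6010949804058}$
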